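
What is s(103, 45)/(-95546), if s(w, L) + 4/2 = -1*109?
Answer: 111/95546 ≈ 0.0011617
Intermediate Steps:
s(w, L) = -111 (s(w, L) = -2 - 1*109 = -2 - 109 = -111)
s(103, 45)/(-95546) = -111/(-95546) = -111*(-1/95546) = 111/95546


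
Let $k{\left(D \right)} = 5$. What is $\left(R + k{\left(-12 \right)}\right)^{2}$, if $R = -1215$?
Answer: $1464100$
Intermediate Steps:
$\left(R + k{\left(-12 \right)}\right)^{2} = \left(-1215 + 5\right)^{2} = \left(-1210\right)^{2} = 1464100$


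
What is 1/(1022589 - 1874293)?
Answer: -1/851704 ≈ -1.1741e-6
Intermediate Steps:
1/(1022589 - 1874293) = 1/(-851704) = -1/851704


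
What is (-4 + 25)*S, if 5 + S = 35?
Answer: 630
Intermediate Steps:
S = 30 (S = -5 + 35 = 30)
(-4 + 25)*S = (-4 + 25)*30 = 21*30 = 630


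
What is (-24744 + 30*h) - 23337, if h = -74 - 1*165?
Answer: -55251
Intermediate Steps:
h = -239 (h = -74 - 165 = -239)
(-24744 + 30*h) - 23337 = (-24744 + 30*(-239)) - 23337 = (-24744 - 7170) - 23337 = -31914 - 23337 = -55251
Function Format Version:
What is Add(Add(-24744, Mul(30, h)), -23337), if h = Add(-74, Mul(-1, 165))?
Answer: -55251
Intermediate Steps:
h = -239 (h = Add(-74, -165) = -239)
Add(Add(-24744, Mul(30, h)), -23337) = Add(Add(-24744, Mul(30, -239)), -23337) = Add(Add(-24744, -7170), -23337) = Add(-31914, -23337) = -55251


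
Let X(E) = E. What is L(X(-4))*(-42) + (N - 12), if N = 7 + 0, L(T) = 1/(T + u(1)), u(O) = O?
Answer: 9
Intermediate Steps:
L(T) = 1/(1 + T) (L(T) = 1/(T + 1) = 1/(1 + T))
N = 7
L(X(-4))*(-42) + (N - 12) = -42/(1 - 4) + (7 - 12) = -42/(-3) - 5 = -⅓*(-42) - 5 = 14 - 5 = 9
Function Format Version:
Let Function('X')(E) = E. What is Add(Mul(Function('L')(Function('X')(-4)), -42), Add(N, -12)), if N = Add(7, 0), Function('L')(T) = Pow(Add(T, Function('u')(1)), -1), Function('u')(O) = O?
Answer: 9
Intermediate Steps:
Function('L')(T) = Pow(Add(1, T), -1) (Function('L')(T) = Pow(Add(T, 1), -1) = Pow(Add(1, T), -1))
N = 7
Add(Mul(Function('L')(Function('X')(-4)), -42), Add(N, -12)) = Add(Mul(Pow(Add(1, -4), -1), -42), Add(7, -12)) = Add(Mul(Pow(-3, -1), -42), -5) = Add(Mul(Rational(-1, 3), -42), -5) = Add(14, -5) = 9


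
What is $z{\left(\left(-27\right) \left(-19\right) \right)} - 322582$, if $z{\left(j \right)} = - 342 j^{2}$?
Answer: $-90326380$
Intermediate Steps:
$z{\left(\left(-27\right) \left(-19\right) \right)} - 322582 = - 342 \left(\left(-27\right) \left(-19\right)\right)^{2} - 322582 = - 342 \cdot 513^{2} - 322582 = \left(-342\right) 263169 - 322582 = -90003798 - 322582 = -90326380$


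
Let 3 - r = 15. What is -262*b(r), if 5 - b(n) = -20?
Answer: -6550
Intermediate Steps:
r = -12 (r = 3 - 1*15 = 3 - 15 = -12)
b(n) = 25 (b(n) = 5 - 1*(-20) = 5 + 20 = 25)
-262*b(r) = -262*25 = -6550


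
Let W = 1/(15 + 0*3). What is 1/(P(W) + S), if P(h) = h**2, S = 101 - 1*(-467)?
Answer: 225/127801 ≈ 0.0017605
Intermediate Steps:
S = 568 (S = 101 + 467 = 568)
W = 1/15 (W = 1/(15 + 0) = 1/15 ≈ 0.066667)
1/(P(W) + S) = 1/((1/15)**2 + 568) = 1/(1/225 + 568) = 1/(127801/225) = 225/127801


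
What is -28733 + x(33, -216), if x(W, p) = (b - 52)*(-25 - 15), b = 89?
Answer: -30213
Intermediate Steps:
x(W, p) = -1480 (x(W, p) = (89 - 52)*(-25 - 15) = 37*(-40) = -1480)
-28733 + x(33, -216) = -28733 - 1480 = -30213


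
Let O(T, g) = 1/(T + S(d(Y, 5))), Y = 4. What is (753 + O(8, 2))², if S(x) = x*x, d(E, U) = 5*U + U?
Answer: 467479875625/824464 ≈ 5.6701e+5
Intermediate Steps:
d(E, U) = 6*U
S(x) = x²
O(T, g) = 1/(900 + T) (O(T, g) = 1/(T + (6*5)²) = 1/(T + 30²) = 1/(T + 900) = 1/(900 + T))
(753 + O(8, 2))² = (753 + 1/(900 + 8))² = (753 + 1/908)² = (683725/908)² = 467479875625/824464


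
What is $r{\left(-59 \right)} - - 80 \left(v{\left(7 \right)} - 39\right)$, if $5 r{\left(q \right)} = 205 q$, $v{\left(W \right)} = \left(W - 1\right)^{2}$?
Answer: $-2659$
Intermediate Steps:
$v{\left(W \right)} = \left(-1 + W\right)^{2}$
$r{\left(q \right)} = 41 q$ ($r{\left(q \right)} = \frac{205 q}{5} = 41 q$)
$r{\left(-59 \right)} - - 80 \left(v{\left(7 \right)} - 39\right) = 41 \left(-59\right) - - 80 \left(\left(-1 + 7\right)^{2} - 39\right) = -2419 - - 80 \left(6^{2} - 39\right) = -2419 - - 80 \left(36 - 39\right) = -2419 - \left(-80\right) \left(-3\right) = -2419 - 240 = -2659$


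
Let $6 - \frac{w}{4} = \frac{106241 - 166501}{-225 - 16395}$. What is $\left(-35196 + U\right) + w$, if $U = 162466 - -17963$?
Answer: $\frac{120696515}{831} \approx 1.4524 \cdot 10^{5}$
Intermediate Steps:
$U = 180429$ ($U = 162466 + 17963 = 180429$)
$w = \frac{7892}{831}$ ($w = 24 - 4 \frac{106241 - 166501}{-225 - 16395} = 24 - 4 \left(- \frac{60260}{-16620}\right) = 24 - 4 \left(\left(-60260\right) \left(- \frac{1}{16620}\right)\right) = 24 - \frac{12052}{831} = \frac{7892}{831} \approx 9.497$)
$\left(-35196 + U\right) + w = \left(-35196 + 180429\right) + \frac{7892}{831} = 145233 + \frac{7892}{831} = \frac{120696515}{831}$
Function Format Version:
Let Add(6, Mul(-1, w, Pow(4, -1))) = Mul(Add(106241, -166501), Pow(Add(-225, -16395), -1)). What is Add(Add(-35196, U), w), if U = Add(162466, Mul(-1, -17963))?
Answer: Rational(120696515, 831) ≈ 1.4524e+5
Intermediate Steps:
U = 180429 (U = Add(162466, 17963) = 180429)
w = Rational(7892, 831) (w = Add(24, Mul(-4, Mul(Add(106241, -166501), Pow(Add(-225, -16395), -1)))) = Add(24, Mul(-4, Mul(-60260, Pow(-16620, -1)))) = Add(24, Mul(-4, Mul(-60260, Rational(-1, 16620)))) = Add(24, Mul(-4, Rational(3013, 831))) = Add(24, Rational(-12052, 831)) = Rational(7892, 831) ≈ 9.4970)
Add(Add(-35196, U), w) = Add(Add(-35196, 180429), Rational(7892, 831)) = Add(145233, Rational(7892, 831)) = Rational(120696515, 831)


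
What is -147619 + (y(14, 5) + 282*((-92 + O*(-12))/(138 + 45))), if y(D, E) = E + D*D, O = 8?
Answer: -9010170/61 ≈ -1.4771e+5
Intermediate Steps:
y(D, E) = E + D²
-147619 + (y(14, 5) + 282*((-92 + O*(-12))/(138 + 45))) = -147619 + ((5 + 14²) + 282*((-92 + 8*(-12))/(138 + 45))) = -147619 + ((5 + 196) + 282*((-92 - 96)/183)) = -147619 + (201 + 282*(-188*1/183)) = -147619 + (201 + 282*(-188/183)) = -147619 + (201 - 17672/61) = -147619 - 5411/61 = -9010170/61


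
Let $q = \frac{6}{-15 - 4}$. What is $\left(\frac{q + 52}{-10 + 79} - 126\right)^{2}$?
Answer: $\frac{26962953616}{1718721} \approx 15688.0$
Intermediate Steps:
$q = - \frac{6}{19}$ ($q = \frac{6}{-19} = 6 \left(- \frac{1}{19}\right) = - \frac{6}{19} \approx -0.31579$)
$\left(\frac{q + 52}{-10 + 79} - 126\right)^{2} = \left(\frac{- \frac{6}{19} + 52}{-10 + 79} - 126\right)^{2} = \left(\frac{982}{19 \cdot 69} - 126\right)^{2} = \left(\frac{982}{19} \cdot \frac{1}{69} - 126\right)^{2} = \left(\frac{982}{1311} - 126\right)^{2} = \left(- \frac{164204}{1311}\right)^{2} = \frac{26962953616}{1718721}$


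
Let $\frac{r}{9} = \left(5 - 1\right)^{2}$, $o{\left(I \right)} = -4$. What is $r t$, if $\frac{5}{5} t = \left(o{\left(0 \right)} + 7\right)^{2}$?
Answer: $1296$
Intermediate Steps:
$t = 9$ ($t = \left(-4 + 7\right)^{2} = 3^{2} = 9$)
$r = 144$ ($r = 9 \left(5 - 1\right)^{2} = 9 \cdot 4^{2} = 9 \cdot 16 = 144$)
$r t = 144 \cdot 9 = 1296$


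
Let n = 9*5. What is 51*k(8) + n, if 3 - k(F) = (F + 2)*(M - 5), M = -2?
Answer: 3768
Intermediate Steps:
k(F) = 17 + 7*F (k(F) = 3 - (F + 2)*(-2 - 5) = 3 - (2 + F)*(-7) = 3 - (-14 - 7*F) = 3 + (14 + 7*F) = 17 + 7*F)
n = 45
51*k(8) + n = 51*(17 + 7*8) + 45 = 51*(17 + 56) + 45 = 51*73 + 45 = 3723 + 45 = 3768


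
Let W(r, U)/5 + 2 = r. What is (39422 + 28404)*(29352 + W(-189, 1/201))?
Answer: 1926054922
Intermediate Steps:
W(r, U) = -10 + 5*r
(39422 + 28404)*(29352 + W(-189, 1/201)) = (39422 + 28404)*(29352 + (-10 + 5*(-189))) = 67826*(29352 + (-10 - 945)) = 67826*(29352 - 955) = 67826*28397 = 1926054922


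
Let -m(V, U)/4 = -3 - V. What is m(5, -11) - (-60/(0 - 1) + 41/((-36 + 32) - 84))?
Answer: -2423/88 ≈ -27.534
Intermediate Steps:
m(V, U) = 12 + 4*V (m(V, U) = -4*(-3 - V) = 12 + 4*V)
m(5, -11) - (-60/(0 - 1) + 41/((-36 + 32) - 84)) = (12 + 4*5) - (-60/(0 - 1) + 41/((-36 + 32) - 84)) = (12 + 20) - (-60/((-1*1)) + 41/(-4 - 84)) = 32 - (-60/(-1) + 41/(-88)) = 32 - (-60*(-1) + 41*(-1/88)) = 32 - (60 - 41/88) = 32 - 1*5239/88 = 32 - 5239/88 = -2423/88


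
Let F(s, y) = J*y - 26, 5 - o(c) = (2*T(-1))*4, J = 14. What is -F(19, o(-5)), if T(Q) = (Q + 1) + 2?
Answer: 180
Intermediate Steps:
T(Q) = 3 + Q (T(Q) = (1 + Q) + 2 = 3 + Q)
o(c) = -11 (o(c) = 5 - 2*(3 - 1)*4 = 5 - 2*2*4 = 5 - 4*4 = 5 - 1*16 = 5 - 16 = -11)
F(s, y) = -26 + 14*y (F(s, y) = 14*y - 26 = -26 + 14*y)
-F(19, o(-5)) = -(-26 + 14*(-11)) = -(-26 - 154) = -1*(-180) = 180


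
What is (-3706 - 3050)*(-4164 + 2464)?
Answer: 11485200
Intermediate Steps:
(-3706 - 3050)*(-4164 + 2464) = -6756*(-1700) = 11485200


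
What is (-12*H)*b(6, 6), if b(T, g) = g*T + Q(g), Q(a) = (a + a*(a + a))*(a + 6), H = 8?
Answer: -93312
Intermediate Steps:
Q(a) = (6 + a)*(a + 2*a²) (Q(a) = (a + a*(2*a))*(6 + a) = (a + 2*a²)*(6 + a) = (6 + a)*(a + 2*a²))
b(T, g) = T*g + g*(6 + 2*g² + 13*g) (b(T, g) = g*T + g*(6 + 2*g² + 13*g) = T*g + g*(6 + 2*g² + 13*g))
(-12*H)*b(6, 6) = (-12*8)*(6*(6 + 6 + 2*6² + 13*6)) = -576*(6 + 6 + 2*36 + 78) = -576*(6 + 6 + 72 + 78) = -576*162 = -96*972 = -93312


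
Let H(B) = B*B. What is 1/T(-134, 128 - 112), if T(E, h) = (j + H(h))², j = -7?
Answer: 1/62001 ≈ 1.6129e-5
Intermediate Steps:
H(B) = B²
T(E, h) = (-7 + h²)²
1/T(-134, 128 - 112) = 1/((-7 + (128 - 112)²)²) = 1/((-7 + 16²)²) = 1/((-7 + 256)²) = 1/(249²) = 1/62001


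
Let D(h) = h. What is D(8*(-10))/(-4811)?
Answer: 80/4811 ≈ 0.016629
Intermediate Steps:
D(8*(-10))/(-4811) = (8*(-10))/(-4811) = -80*(-1/4811) = 80/4811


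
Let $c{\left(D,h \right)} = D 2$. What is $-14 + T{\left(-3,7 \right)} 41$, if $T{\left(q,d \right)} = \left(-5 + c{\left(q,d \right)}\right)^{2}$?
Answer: $4947$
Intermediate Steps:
$c{\left(D,h \right)} = 2 D$
$T{\left(q,d \right)} = \left(-5 + 2 q\right)^{2}$
$-14 + T{\left(-3,7 \right)} 41 = -14 + \left(-5 + 2 \left(-3\right)\right)^{2} \cdot 41 = -14 + \left(-5 - 6\right)^{2} \cdot 41 = -14 + \left(-11\right)^{2} \cdot 41 = -14 + 121 \cdot 41 = -14 + 4961 = 4947$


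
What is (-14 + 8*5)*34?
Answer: 884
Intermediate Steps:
(-14 + 8*5)*34 = (-14 + 40)*34 = 26*34 = 884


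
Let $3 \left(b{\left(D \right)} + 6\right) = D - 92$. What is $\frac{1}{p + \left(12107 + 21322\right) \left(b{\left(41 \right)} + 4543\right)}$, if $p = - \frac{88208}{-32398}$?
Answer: $\frac{16199}{2447654041024} \approx 6.6182 \cdot 10^{-9}$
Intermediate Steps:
$b{\left(D \right)} = - \frac{110}{3} + \frac{D}{3}$ ($b{\left(D \right)} = -6 + \frac{D - 92}{3} = -6 + \frac{-92 + D}{3} = -6 + \left(- \frac{92}{3} + \frac{D}{3}\right) = - \frac{110}{3} + \frac{D}{3}$)
$p = \frac{44104}{16199}$ ($p = \left(-88208\right) \left(- \frac{1}{32398}\right) = \frac{44104}{16199} \approx 2.7226$)
$\frac{1}{p + \left(12107 + 21322\right) \left(b{\left(41 \right)} + 4543\right)} = \frac{1}{\frac{44104}{16199} + \left(12107 + 21322\right) \left(\left(- \frac{110}{3} + \frac{1}{3} \cdot 41\right) + 4543\right)} = \frac{1}{\frac{44104}{16199} + 33429 \left(\left(- \frac{110}{3} + \frac{41}{3}\right) + 4543\right)} = \frac{1}{\frac{44104}{16199} + 33429 \left(-23 + 4543\right)} = \frac{1}{\frac{44104}{16199} + 33429 \cdot 4520} = \frac{1}{\frac{44104}{16199} + 151099080} = \frac{1}{\frac{2447654041024}{16199}} = \frac{16199}{2447654041024}$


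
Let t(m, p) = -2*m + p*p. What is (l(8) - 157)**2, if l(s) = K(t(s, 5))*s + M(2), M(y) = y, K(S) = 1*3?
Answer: 17161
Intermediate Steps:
t(m, p) = p**2 - 2*m (t(m, p) = -2*m + p**2 = p**2 - 2*m)
K(S) = 3
l(s) = 2 + 3*s (l(s) = 3*s + 2 = 2 + 3*s)
(l(8) - 157)**2 = ((2 + 3*8) - 157)**2 = ((2 + 24) - 157)**2 = (26 - 157)**2 = (-131)**2 = 17161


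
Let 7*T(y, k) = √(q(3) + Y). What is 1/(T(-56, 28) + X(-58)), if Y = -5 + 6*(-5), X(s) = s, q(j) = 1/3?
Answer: -4263/247306 - 7*I*√78/247306 ≈ -0.017238 - 0.00024998*I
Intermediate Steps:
q(j) = ⅓ (q(j) = 1*(⅓) = ⅓)
Y = -35 (Y = -5 - 30 = -35)
T(y, k) = 2*I*√78/21 (T(y, k) = √(⅓ - 35)/7 = √(-104/3)/7 = (2*I*√78/3)/7 = 2*I*√78/21)
1/(T(-56, 28) + X(-58)) = 1/(2*I*√78/21 - 58) = 1/(-58 + 2*I*√78/21)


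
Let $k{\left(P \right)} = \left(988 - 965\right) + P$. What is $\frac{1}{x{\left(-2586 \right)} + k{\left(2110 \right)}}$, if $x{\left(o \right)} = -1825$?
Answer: $\frac{1}{308} \approx 0.0032468$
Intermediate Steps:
$k{\left(P \right)} = 23 + P$
$\frac{1}{x{\left(-2586 \right)} + k{\left(2110 \right)}} = \frac{1}{-1825 + \left(23 + 2110\right)} = \frac{1}{-1825 + 2133} = \frac{1}{308}$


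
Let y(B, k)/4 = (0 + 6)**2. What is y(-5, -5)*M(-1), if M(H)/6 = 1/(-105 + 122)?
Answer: 864/17 ≈ 50.824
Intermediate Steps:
y(B, k) = 144 (y(B, k) = 4*(0 + 6)**2 = 4*6**2 = 4*36 = 144)
M(H) = 6/17 (M(H) = 6/(-105 + 122) = 6/17)
y(-5, -5)*M(-1) = 144*(6/17) = 864/17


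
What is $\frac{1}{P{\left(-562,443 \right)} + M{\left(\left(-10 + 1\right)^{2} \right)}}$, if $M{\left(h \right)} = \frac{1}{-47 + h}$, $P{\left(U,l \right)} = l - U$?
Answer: $\frac{34}{34171} \approx 0.000995$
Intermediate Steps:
$\frac{1}{P{\left(-562,443 \right)} + M{\left(\left(-10 + 1\right)^{2} \right)}} = \frac{1}{\left(443 - -562\right) + \frac{1}{-47 + \left(-10 + 1\right)^{2}}} = \frac{1}{\left(443 + 562\right) + \frac{1}{-47 + \left(-9\right)^{2}}} = \frac{1}{1005 + \frac{1}{-47 + 81}} = \frac{1}{1005 + \frac{1}{34}} = \frac{1}{\frac{34171}{34}} = \frac{34}{34171}$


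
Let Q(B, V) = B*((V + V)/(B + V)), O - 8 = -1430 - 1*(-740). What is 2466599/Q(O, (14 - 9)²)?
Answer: 1620555543/34100 ≈ 47524.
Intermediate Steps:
O = -682 (O = 8 + (-1430 - 1*(-740)) = 8 + (-1430 + 740) = 8 - 690 = -682)
Q(B, V) = 2*B*V/(B + V) (Q(B, V) = B*((2*V)/(B + V)) = B*(2*V/(B + V)) = 2*B*V/(B + V))
2466599/Q(O, (14 - 9)²) = 2466599/((2*(-682)*(14 - 9)²/(-682 + (14 - 9)²))) = 2466599/((2*(-682)*5²/(-682 + 5²))) = 2466599/((2*(-682)*25/(-682 + 25))) = 2466599/((2*(-682)*25/(-657))) = 2466599/((2*(-682)*25*(-1/657))) = 2466599/(34100/657) = 2466599*(657/34100) = 1620555543/34100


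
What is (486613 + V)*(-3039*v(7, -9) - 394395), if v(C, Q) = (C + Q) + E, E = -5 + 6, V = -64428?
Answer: -165224632860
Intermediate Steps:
E = 1
v(C, Q) = 1 + C + Q (v(C, Q) = (C + Q) + 1 = 1 + C + Q)
(486613 + V)*(-3039*v(7, -9) - 394395) = (486613 - 64428)*(-3039*(1 + 7 - 9) - 394395) = 422185*(-3039*(-1) - 394395) = 422185*(3039 - 394395) = 422185*(-391356) = -165224632860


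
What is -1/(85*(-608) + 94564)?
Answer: -1/42884 ≈ -2.3319e-5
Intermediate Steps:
-1/(85*(-608) + 94564) = -1/(-51680 + 94564) = -1/42884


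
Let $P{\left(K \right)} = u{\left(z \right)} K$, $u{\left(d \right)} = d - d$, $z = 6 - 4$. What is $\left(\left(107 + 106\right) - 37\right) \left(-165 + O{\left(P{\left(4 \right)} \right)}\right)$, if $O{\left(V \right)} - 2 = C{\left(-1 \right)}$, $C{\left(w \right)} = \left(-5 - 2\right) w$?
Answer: $-27456$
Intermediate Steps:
$z = 2$
$C{\left(w \right)} = - 7 w$
$u{\left(d \right)} = 0$
$P{\left(K \right)} = 0$ ($P{\left(K \right)} = 0 K = 0$)
$O{\left(V \right)} = 9$ ($O{\left(V \right)} = 2 - -7 = 2 + 7 = 9$)
$\left(\left(107 + 106\right) - 37\right) \left(-165 + O{\left(P{\left(4 \right)} \right)}\right) = \left(\left(107 + 106\right) - 37\right) \left(-165 + 9\right) = \left(213 - 37\right) \left(-156\right) = 176 \left(-156\right) = -27456$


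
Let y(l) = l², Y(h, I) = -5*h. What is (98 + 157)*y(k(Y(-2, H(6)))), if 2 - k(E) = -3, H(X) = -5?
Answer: 6375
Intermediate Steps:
k(E) = 5 (k(E) = 2 - 1*(-3) = 2 + 3 = 5)
(98 + 157)*y(k(Y(-2, H(6)))) = (98 + 157)*5² = 255*25 = 6375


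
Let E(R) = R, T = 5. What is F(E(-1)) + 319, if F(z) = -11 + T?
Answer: 313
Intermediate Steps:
F(z) = -6 (F(z) = -11 + 5 = -6)
F(E(-1)) + 319 = -6 + 319 = 313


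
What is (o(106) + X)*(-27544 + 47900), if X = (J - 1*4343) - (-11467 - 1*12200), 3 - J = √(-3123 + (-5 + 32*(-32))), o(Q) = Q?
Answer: 395578148 - 40712*I*√1038 ≈ 3.9558e+8 - 1.3117e+6*I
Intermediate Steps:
J = 3 - 2*I*√1038 (J = 3 - √(-3123 + (-5 + 32*(-32))) = 3 - √(-3123 + (-5 - 1024)) = 3 - √(-3123 - 1029) = 3 - √(-4152) = 3 - 2*I*√1038 ≈ 3.0 - 64.436*I)
X = 19327 - 2*I*√1038 (X = ((3 - 2*I*√1038) - 1*4343) - (-11467 - 1*12200) = ((3 - 2*I*√1038) - 4343) - (-11467 - 12200) = (-4340 - 2*I*√1038) - 1*(-23667) = (-4340 - 2*I*√1038) + 23667 = 19327 - 2*I*√1038 ≈ 19327.0 - 64.436*I)
(o(106) + X)*(-27544 + 47900) = (106 + (19327 - 2*I*√1038))*(-27544 + 47900) = (19433 - 2*I*√1038)*20356 = 395578148 - 40712*I*√1038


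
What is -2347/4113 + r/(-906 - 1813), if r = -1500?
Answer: -211993/11183247 ≈ -0.018956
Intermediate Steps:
-2347/4113 + r/(-906 - 1813) = -2347/4113 - 1500/(-906 - 1813) = -2347*1/4113 - 1500/(-2719) = -2347/4113 - 1500*(-1/2719) = -2347/4113 + 1500/2719 = -211993/11183247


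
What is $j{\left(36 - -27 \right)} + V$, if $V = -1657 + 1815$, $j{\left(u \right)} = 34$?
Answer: $192$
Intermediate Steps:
$V = 158$
$j{\left(36 - -27 \right)} + V = 34 + 158 = 192$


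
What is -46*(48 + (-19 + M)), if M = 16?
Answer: -2070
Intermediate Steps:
-46*(48 + (-19 + M)) = -46*(48 + (-19 + 16)) = -46*(48 - 3) = -46*45 = -2070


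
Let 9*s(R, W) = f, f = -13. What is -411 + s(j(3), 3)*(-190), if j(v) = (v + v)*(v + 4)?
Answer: -1229/9 ≈ -136.56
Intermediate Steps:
j(v) = 2*v*(4 + v) (j(v) = (2*v)*(4 + v) = 2*v*(4 + v))
s(R, W) = -13/9 (s(R, W) = (⅑)*(-13) = -13/9)
-411 + s(j(3), 3)*(-190) = -411 - 13/9*(-190) = -411 + 2470/9 = -1229/9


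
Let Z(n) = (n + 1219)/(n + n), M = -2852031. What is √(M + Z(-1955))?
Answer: I*√20605922615/85 ≈ 1688.8*I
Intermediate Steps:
Z(n) = (1219 + n)/(2*n) (Z(n) = (1219 + n)/((2*n)) = (1219 + n)*(1/(2*n)) = (1219 + n)/(2*n))
√(M + Z(-1955)) = √(-2852031 + (½)*(1219 - 1955)/(-1955)) = √(-2852031 + (½)*(-1/1955)*(-736)) = √(-2852031 + 16/85) = √(-242422619/85) = I*√20605922615/85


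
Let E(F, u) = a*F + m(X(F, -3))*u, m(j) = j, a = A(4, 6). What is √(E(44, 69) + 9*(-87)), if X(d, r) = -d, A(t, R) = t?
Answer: I*√3643 ≈ 60.357*I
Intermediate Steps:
a = 4
E(F, u) = 4*F - F*u (E(F, u) = 4*F + (-F)*u = 4*F - F*u)
√(E(44, 69) + 9*(-87)) = √(44*(4 - 1*69) + 9*(-87)) = √(44*(4 - 69) - 783) = √(44*(-65) - 783) = √(-2860 - 783) = √(-3643) = I*√3643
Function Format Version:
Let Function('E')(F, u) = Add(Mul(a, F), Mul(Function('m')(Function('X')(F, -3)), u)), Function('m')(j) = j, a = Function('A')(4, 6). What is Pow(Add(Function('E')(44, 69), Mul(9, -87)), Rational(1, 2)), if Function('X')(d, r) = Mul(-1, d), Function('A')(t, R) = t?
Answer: Mul(I, Pow(3643, Rational(1, 2))) ≈ Mul(60.357, I)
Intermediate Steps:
a = 4
Function('E')(F, u) = Add(Mul(4, F), Mul(-1, F, u)) (Function('E')(F, u) = Add(Mul(4, F), Mul(Mul(-1, F), u)) = Add(Mul(4, F), Mul(-1, F, u)))
Pow(Add(Function('E')(44, 69), Mul(9, -87)), Rational(1, 2)) = Pow(Add(Mul(44, Add(4, Mul(-1, 69))), Mul(9, -87)), Rational(1, 2)) = Pow(Add(Mul(44, Add(4, -69)), -783), Rational(1, 2)) = Pow(Add(Mul(44, -65), -783), Rational(1, 2)) = Pow(Add(-2860, -783), Rational(1, 2)) = Pow(-3643, Rational(1, 2)) = Mul(I, Pow(3643, Rational(1, 2)))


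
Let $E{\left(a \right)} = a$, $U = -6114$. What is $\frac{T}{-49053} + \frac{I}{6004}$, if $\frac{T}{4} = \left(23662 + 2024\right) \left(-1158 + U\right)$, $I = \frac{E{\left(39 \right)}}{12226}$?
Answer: $\frac{18281598219377913}{1200243585304} \approx 15232.0$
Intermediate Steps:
$I = \frac{39}{12226} \approx 0.0031899$
$T = -747154368$ ($T = 4 \left(23662 + 2024\right) \left(-1158 - 6114\right) = 4 \cdot 25686 \left(-7272\right) = 4 \left(-186788592\right) = -747154368$)
$\frac{T}{-49053} + \frac{I}{6004} = - \frac{747154368}{-49053} + \frac{39}{12226 \cdot 6004} = \left(-747154368\right) \left(- \frac{1}{49053}\right) + \frac{39}{12226} \cdot \frac{1}{6004} = \frac{249051456}{16351} + \frac{39}{73404904} = \frac{18281598219377913}{1200243585304}$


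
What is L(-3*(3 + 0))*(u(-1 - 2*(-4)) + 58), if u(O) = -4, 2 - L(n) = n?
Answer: 594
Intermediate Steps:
L(n) = 2 - n
L(-3*(3 + 0))*(u(-1 - 2*(-4)) + 58) = (2 - (-3)*(3 + 0))*(-4 + 58) = (2 - (-3)*3)*54 = (2 - 1*(-9))*54 = (2 + 9)*54 = 11*54 = 594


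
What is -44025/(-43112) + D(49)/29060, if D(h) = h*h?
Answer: 345719603/313208680 ≈ 1.1038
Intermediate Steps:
D(h) = h²
-44025/(-43112) + D(49)/29060 = -44025/(-43112) + 49²/29060 = -44025*(-1/43112) + 2401*(1/29060) = 44025/43112 + 2401/29060 = 345719603/313208680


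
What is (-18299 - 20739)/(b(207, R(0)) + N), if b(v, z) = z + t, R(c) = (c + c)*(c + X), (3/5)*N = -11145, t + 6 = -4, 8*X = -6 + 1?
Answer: 39038/18585 ≈ 2.1005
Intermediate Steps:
X = -5/8 (X = (-6 + 1)/8 = (1/8)*(-5) = -5/8 ≈ -0.62500)
t = -10 (t = -6 - 4 = -10)
N = -18575 (N = (5/3)*(-11145) = -18575)
R(c) = 2*c*(-5/8 + c) (R(c) = (c + c)*(c - 5/8) = (2*c)*(-5/8 + c) = 2*c*(-5/8 + c))
b(v, z) = -10 + z (b(v, z) = z - 10 = -10 + z)
(-18299 - 20739)/(b(207, R(0)) + N) = (-18299 - 20739)/((-10 + (1/4)*0*(-5 + 8*0)) - 18575) = -39038/((-10 + (1/4)*0*(-5 + 0)) - 18575) = -39038/((-10 + (1/4)*0*(-5)) - 18575) = -39038/((-10 + 0) - 18575) = -39038/(-10 - 18575) = -39038/(-18585) = -39038*(-1/18585) = 39038/18585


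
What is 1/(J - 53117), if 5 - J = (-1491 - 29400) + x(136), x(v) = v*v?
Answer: -1/40717 ≈ -2.4560e-5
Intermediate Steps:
x(v) = v**2
J = 12400 (J = 5 - ((-1491 - 29400) + 136**2) = 5 - (-30891 + 18496) = 5 - 1*(-12395) = 5 + 12395 = 12400)
1/(J - 53117) = 1/(12400 - 53117) = 1/(-40717) = -1/40717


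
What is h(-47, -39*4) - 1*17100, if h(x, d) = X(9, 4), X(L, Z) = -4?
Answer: -17104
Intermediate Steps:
h(x, d) = -4
h(-47, -39*4) - 1*17100 = -4 - 1*17100 = -4 - 17100 = -17104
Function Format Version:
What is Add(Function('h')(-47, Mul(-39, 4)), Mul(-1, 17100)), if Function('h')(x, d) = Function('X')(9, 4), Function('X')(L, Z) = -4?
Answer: -17104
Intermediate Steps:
Function('h')(x, d) = -4
Add(Function('h')(-47, Mul(-39, 4)), Mul(-1, 17100)) = Add(-4, Mul(-1, 17100)) = Add(-4, -17100) = -17104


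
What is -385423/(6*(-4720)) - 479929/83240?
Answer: 462275531/58933920 ≈ 7.8440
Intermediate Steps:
-385423/(6*(-4720)) - 479929/83240 = -385423/(-28320) - 479929*1/83240 = -385423*(-1/28320) - 479929/83240 = 385423/28320 - 479929/83240 = 462275531/58933920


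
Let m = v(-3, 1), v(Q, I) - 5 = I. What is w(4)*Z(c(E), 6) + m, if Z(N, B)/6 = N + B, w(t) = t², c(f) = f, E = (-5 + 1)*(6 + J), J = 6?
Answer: -4026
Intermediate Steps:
v(Q, I) = 5 + I
m = 6 (m = 5 + 1 = 6)
E = -48 (E = (-5 + 1)*(6 + 6) = -4*12 = -48)
Z(N, B) = 6*B + 6*N (Z(N, B) = 6*(N + B) = 6*(B + N) = 6*B + 6*N)
w(4)*Z(c(E), 6) + m = 4²*(6*6 + 6*(-48)) + 6 = 16*(36 - 288) + 6 = 16*(-252) + 6 = -4032 + 6 = -4026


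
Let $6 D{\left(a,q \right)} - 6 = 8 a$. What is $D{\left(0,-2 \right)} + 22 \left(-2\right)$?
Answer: $-43$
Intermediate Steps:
$D{\left(a,q \right)} = 1 + \frac{4 a}{3}$ ($D{\left(a,q \right)} = 1 + \frac{8 a}{6} = 1 + \frac{4 a}{3}$)
$D{\left(0,-2 \right)} + 22 \left(-2\right) = \left(1 + \frac{4}{3} \cdot 0\right) + 22 \left(-2\right) = \left(1 + 0\right) - 44 = 1 - 44 = -43$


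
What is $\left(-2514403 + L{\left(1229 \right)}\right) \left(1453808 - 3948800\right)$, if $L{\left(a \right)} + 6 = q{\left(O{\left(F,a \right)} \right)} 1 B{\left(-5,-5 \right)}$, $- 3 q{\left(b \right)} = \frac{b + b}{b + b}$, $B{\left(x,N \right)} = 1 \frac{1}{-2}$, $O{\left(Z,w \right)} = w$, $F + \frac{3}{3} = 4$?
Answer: $6273429923896$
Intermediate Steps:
$F = 3$ ($F = -1 + 4 = 3$)
$B{\left(x,N \right)} = - \frac{1}{2}$ ($B{\left(x,N \right)} = 1 \left(- \frac{1}{2}\right) = - \frac{1}{2}$)
$q{\left(b \right)} = - \frac{1}{3}$ ($q{\left(b \right)} = - \frac{\left(b + b\right) \frac{1}{b + b}}{3} = - \frac{2 b \frac{1}{2 b}}{3} = \left(- \frac{1}{3}\right) 1 = - \frac{1}{3}$)
$L{\left(a \right)} = - \frac{35}{6}$ ($L{\left(a \right)} = -6 + \left(- \frac{1}{3}\right) 1 \left(- \frac{1}{2}\right) = -6 - - \frac{1}{6} = -6 + \frac{1}{6} = - \frac{35}{6}$)
$\left(-2514403 + L{\left(1229 \right)}\right) \left(1453808 - 3948800\right) = \left(-2514403 - \frac{35}{6}\right) \left(1453808 - 3948800\right) = \left(- \frac{15086453}{6}\right) \left(-2494992\right) = 6273429923896$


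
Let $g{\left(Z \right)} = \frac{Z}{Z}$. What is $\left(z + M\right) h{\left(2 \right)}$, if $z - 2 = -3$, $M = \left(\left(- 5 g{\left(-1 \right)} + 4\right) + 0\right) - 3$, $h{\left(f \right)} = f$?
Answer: $-10$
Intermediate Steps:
$g{\left(Z \right)} = 1$
$M = -4$ ($M = \left(\left(\left(-5\right) 1 + 4\right) + 0\right) - 3 = \left(\left(-5 + 4\right) + 0\right) - 3 = \left(-1 + 0\right) - 3 = -1 - 3 = -4$)
$z = -1$ ($z = 2 - 3 = -1$)
$\left(z + M\right) h{\left(2 \right)} = \left(-1 - 4\right) 2 = \left(-5\right) 2 = -10$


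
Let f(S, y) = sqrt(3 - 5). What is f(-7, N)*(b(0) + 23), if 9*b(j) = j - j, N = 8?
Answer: 23*I*sqrt(2) ≈ 32.527*I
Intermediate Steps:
f(S, y) = I*sqrt(2) (f(S, y) = sqrt(-2) = I*sqrt(2))
b(j) = 0 (b(j) = (j - j)/9 = (1/9)*0 = 0)
f(-7, N)*(b(0) + 23) = (I*sqrt(2))*(0 + 23) = (I*sqrt(2))*23 = 23*I*sqrt(2)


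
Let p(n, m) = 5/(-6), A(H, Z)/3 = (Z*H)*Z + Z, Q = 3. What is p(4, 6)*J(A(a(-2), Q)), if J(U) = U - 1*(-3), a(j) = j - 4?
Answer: 125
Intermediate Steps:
a(j) = -4 + j
A(H, Z) = 3*Z + 3*H*Z² (A(H, Z) = 3*((Z*H)*Z + Z) = 3*((H*Z)*Z + Z) = 3*(H*Z² + Z) = 3*(Z + H*Z²) = 3*Z + 3*H*Z²)
p(n, m) = -⅚ (p(n, m) = 5*(-⅙) = -⅚)
J(U) = 3 + U (J(U) = U + 3 = 3 + U)
p(4, 6)*J(A(a(-2), Q)) = -5*(3 + 3*3*(1 + (-4 - 2)*3))/6 = -5*(3 + 3*3*(1 - 6*3))/6 = -5*(3 + 3*3*(1 - 18))/6 = -5*(3 + 3*3*(-17))/6 = -5*(3 - 153)/6 = -⅚*(-150) = 125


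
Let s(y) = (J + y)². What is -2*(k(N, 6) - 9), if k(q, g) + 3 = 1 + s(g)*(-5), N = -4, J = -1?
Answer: 272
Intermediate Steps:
s(y) = (-1 + y)²
k(q, g) = -2 - 5*(-1 + g)² (k(q, g) = -3 + (1 + (-1 + g)²*(-5)) = -3 + (1 - 5*(-1 + g)²) = -2 - 5*(-1 + g)²)
-2*(k(N, 6) - 9) = -2*((-2 - 5*(-1 + 6)²) - 9) = -2*((-2 - 5*5²) - 9) = -2*((-2 - 5*25) - 9) = -2*((-2 - 125) - 9) = -2*(-127 - 9) = -2*(-136) = 272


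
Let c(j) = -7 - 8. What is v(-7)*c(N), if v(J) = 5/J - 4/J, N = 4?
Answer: 15/7 ≈ 2.1429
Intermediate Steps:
c(j) = -15
v(J) = 1/J
v(-7)*c(N) = -15/(-7) = -⅐*(-15) = 15/7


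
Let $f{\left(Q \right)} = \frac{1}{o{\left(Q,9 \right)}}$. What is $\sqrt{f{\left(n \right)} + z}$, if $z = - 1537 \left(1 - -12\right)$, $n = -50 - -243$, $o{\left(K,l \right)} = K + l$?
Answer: $\frac{i \sqrt{815304522}}{202} \approx 141.35 i$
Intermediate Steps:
$n = 193$ ($n = -50 + 243 = 193$)
$f{\left(Q \right)} = \frac{1}{9 + Q}$ ($f{\left(Q \right)} = \frac{1}{Q + 9} = \frac{1}{9 + Q}$)
$z = -19981$ ($z = - 1537 \left(1 + 12\right) = \left(-1537\right) 13 = -19981$)
$\sqrt{f{\left(n \right)} + z} = \sqrt{\frac{1}{9 + 193} - 19981} = \sqrt{\frac{1}{202} - 19981} = \sqrt{- \frac{4036161}{202}} = \frac{i \sqrt{815304522}}{202}$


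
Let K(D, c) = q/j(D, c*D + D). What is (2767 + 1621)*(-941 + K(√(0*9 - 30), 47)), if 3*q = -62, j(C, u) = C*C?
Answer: -185673832/45 ≈ -4.1261e+6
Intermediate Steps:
j(C, u) = C²
q = -62/3 (q = (⅓)*(-62) = -62/3 ≈ -20.667)
K(D, c) = -62/(3*D²)
(2767 + 1621)*(-941 + K(√(0*9 - 30), 47)) = (2767 + 1621)*(-941 - 62/(3*(0*9 - 30))) = 4388*(-941 - 62/(3*(0 - 30))) = 4388*(-941 - 62/(3*(√(-30))²)) = 4388*(-941 - 62/(3*(I*√30)²)) = 4388*(-941 - 62/3*(-1/30)) = 4388*(-941 + 31/45) = 4388*(-42314/45) = -185673832/45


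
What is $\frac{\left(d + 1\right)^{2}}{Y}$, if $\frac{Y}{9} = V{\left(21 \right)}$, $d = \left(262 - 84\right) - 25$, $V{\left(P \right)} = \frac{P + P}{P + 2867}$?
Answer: $\frac{4892272}{27} \approx 1.812 \cdot 10^{5}$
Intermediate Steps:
$V{\left(P \right)} = \frac{2 P}{2867 + P}$
$d = 153$ ($d = \left(262 - 84\right) - 25 = 178 - 25 = 153$)
$Y = \frac{189}{1444}$ ($Y = 9 \cdot 2 \cdot 21 \frac{1}{2867 + 21} = 9 \cdot 2 \cdot 21 \cdot \frac{1}{2888} = 9 \cdot \frac{21}{1444} = \frac{189}{1444} \approx 0.13089$)
$\frac{\left(d + 1\right)^{2}}{Y} = \frac{\left(153 + 1\right)^{2}}{\frac{189}{1444}} = 154^{2} \cdot \frac{1444}{189} = 23716 \cdot \frac{1444}{189} = \frac{4892272}{27}$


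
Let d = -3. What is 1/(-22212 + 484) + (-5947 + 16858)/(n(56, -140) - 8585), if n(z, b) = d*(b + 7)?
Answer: -118541197/88932704 ≈ -1.3329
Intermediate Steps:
n(z, b) = -21 - 3*b (n(z, b) = -3*(b + 7) = -3*(7 + b) = -21 - 3*b)
1/(-22212 + 484) + (-5947 + 16858)/(n(56, -140) - 8585) = 1/(-22212 + 484) + (-5947 + 16858)/((-21 - 3*(-140)) - 8585) = 1/(-21728) + 10911/((-21 + 420) - 8585) = -1/21728 + 10911/(399 - 8585) = -1/21728 + 10911/(-8186) = -1/21728 + 10911*(-1/8186) = -1/21728 - 10911/8186 = -118541197/88932704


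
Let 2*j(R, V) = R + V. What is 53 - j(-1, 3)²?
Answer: 52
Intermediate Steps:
j(R, V) = R/2 + V/2 (j(R, V) = (R + V)/2 = R/2 + V/2)
53 - j(-1, 3)² = 53 - ((½)*(-1) + (½)*3)² = 53 - (-½ + 3/2)² = 53 - 1*1² = 53 - 1*1 = 53 - 1 = 52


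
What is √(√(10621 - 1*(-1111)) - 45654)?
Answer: √(-45654 + 2*√2933) ≈ 213.41*I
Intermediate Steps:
√(√(10621 - 1*(-1111)) - 45654) = √(√(10621 + 1111) - 45654) = √(√11732 - 45654) = √(2*√2933 - 45654) = √(-45654 + 2*√2933)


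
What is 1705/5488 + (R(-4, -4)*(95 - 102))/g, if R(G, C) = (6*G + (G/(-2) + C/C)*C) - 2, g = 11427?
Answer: 20942843/62711376 ≈ 0.33396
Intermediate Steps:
R(G, C) = -2 + 6*G + C*(1 - G/2) (R(G, C) = (6*G + (G*(-½) + 1)*C) - 2 = (6*G + (-G/2 + 1)*C) - 2 = (6*G + (1 - G/2)*C) - 2 = (6*G + C*(1 - G/2)) - 2 = -2 + 6*G + C*(1 - G/2))
1705/5488 + (R(-4, -4)*(95 - 102))/g = 1705/5488 + ((-2 - 4 + 6*(-4) - ½*(-4)*(-4))*(95 - 102))/11427 = 1705*(1/5488) + ((-2 - 4 - 24 - 8)*(-7))*(1/11427) = 1705/5488 - 38*(-7)*(1/11427) = 1705/5488 + 266*(1/11427) = 1705/5488 + 266/11427 = 20942843/62711376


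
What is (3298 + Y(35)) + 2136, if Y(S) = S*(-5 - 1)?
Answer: 5224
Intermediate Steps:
Y(S) = -6*S (Y(S) = S*(-6) = -6*S)
(3298 + Y(35)) + 2136 = (3298 - 6*35) + 2136 = (3298 - 210) + 2136 = 3088 + 2136 = 5224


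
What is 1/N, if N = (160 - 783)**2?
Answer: 1/388129 ≈ 2.5765e-6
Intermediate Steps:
N = 388129 (N = (-623)**2 = 388129)
1/N = 1/388129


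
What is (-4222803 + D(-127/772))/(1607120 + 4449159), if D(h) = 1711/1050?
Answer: -4433941439/6359092950 ≈ -0.69726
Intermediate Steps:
D(h) = 1711/1050 (D(h) = 1711*(1/1050) = 1711/1050)
(-4222803 + D(-127/772))/(1607120 + 4449159) = (-4222803 + 1711/1050)/(1607120 + 4449159) = -4433941439/1050/6056279 = -4433941439/1050*1/6056279 = -4433941439/6359092950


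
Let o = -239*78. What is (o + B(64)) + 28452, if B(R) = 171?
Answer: 9981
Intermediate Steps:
o = -18642
(o + B(64)) + 28452 = (-18642 + 171) + 28452 = -18471 + 28452 = 9981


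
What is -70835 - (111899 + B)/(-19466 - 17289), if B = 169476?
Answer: -520651810/7351 ≈ -70827.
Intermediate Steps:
-70835 - (111899 + B)/(-19466 - 17289) = -70835 - (111899 + 169476)/(-19466 - 17289) = -70835 - 281375/(-36755) = -70835 - 281375*(-1)/36755 = -70835 - 1*(-56275/7351) = -70835 + 56275/7351 = -520651810/7351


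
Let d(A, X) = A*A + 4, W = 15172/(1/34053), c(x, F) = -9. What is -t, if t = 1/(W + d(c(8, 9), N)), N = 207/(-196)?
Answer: -1/516652201 ≈ -1.9355e-9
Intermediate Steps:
W = 516652116 (W = 15172/(1/34053) = 15172*34053 = 516652116)
N = -207/196 (N = 207*(-1/196) = -207/196 ≈ -1.0561)
d(A, X) = 4 + A**2 (d(A, X) = A**2 + 4 = 4 + A**2)
t = 1/516652201 (t = 1/(516652116 + (4 + (-9)**2)) = 1/(516652116 + (4 + 81)) = 1/(516652116 + 85) = 1/516652201 ≈ 1.9355e-9)
-t = -1*1/516652201 = -1/516652201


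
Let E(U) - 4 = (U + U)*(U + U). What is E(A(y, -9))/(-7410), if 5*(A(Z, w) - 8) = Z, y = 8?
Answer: -4658/92625 ≈ -0.050289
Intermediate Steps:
A(Z, w) = 8 + Z/5
E(U) = 4 + 4*U² (E(U) = 4 + (U + U)*(U + U) = 4 + (2*U)*(2*U) = 4 + 4*U²)
E(A(y, -9))/(-7410) = (4 + 4*(8 + (⅕)*8)²)/(-7410) = (4 + 4*(8 + 8/5)²)*(-1/7410) = (4 + 4*(48/5)²)*(-1/7410) = (4 + 4*(2304/25))*(-1/7410) = (4 + 9216/25)*(-1/7410) = (9316/25)*(-1/7410) = -4658/92625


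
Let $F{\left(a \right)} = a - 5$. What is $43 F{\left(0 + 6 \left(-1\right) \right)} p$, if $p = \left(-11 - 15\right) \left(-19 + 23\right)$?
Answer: $49192$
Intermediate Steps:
$F{\left(a \right)} = -5 + a$
$p = -104$ ($p = \left(-26\right) 4 = -104$)
$43 F{\left(0 + 6 \left(-1\right) \right)} p = 43 \left(-5 + \left(0 + 6 \left(-1\right)\right)\right) \left(-104\right) = 43 \left(-5 + \left(0 - 6\right)\right) \left(-104\right) = 43 \left(-5 - 6\right) \left(-104\right) = 43 \left(-11\right) \left(-104\right) = \left(-473\right) \left(-104\right) = 49192$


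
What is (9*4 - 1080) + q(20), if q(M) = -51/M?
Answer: -20931/20 ≈ -1046.6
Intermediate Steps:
(9*4 - 1080) + q(20) = (9*4 - 1080) - 51/20 = (36 - 1080) - 51*1/20 = -1044 - 51/20 = -20931/20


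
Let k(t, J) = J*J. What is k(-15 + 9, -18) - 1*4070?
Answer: -3746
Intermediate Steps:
k(t, J) = J**2
k(-15 + 9, -18) - 1*4070 = (-18)**2 - 1*4070 = 324 - 4070 = -3746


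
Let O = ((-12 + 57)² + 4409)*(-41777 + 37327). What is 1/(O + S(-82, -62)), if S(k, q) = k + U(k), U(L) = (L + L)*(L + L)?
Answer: -1/28604486 ≈ -3.4960e-8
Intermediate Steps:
U(L) = 4*L² (U(L) = (2*L)*(2*L) = 4*L²)
O = -28631300 (O = (45² + 4409)*(-4450) = (2025 + 4409)*(-4450) = 6434*(-4450) = -28631300)
S(k, q) = k + 4*k²
1/(O + S(-82, -62)) = 1/(-28631300 - 82*(1 + 4*(-82))) = 1/(-28631300 - 82*(1 - 328)) = 1/(-28631300 - 82*(-327)) = 1/(-28631300 + 26814) = 1/(-28604486) = -1/28604486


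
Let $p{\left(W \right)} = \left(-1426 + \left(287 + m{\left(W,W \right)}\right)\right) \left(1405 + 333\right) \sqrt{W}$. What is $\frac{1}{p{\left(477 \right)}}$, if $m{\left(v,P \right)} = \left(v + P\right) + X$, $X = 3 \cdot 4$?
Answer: $- \frac{\sqrt{53}}{47807166} \approx -1.5228 \cdot 10^{-7}$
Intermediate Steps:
$X = 12$
$m{\left(v,P \right)} = 12 + P + v$ ($m{\left(v,P \right)} = \left(v + P\right) + 12 = \left(P + v\right) + 12 = 12 + P + v$)
$p{\left(W \right)} = \sqrt{W} \left(-1958726 + 3476 W\right)$ ($p{\left(W \right)} = \left(-1426 + \left(287 + \left(12 + W + W\right)\right)\right) \left(1405 + 333\right) \sqrt{W} = \left(-1426 + \left(287 + \left(12 + 2 W\right)\right)\right) 1738 \sqrt{W} = \left(-1426 + \left(299 + 2 W\right)\right) 1738 \sqrt{W} = \left(-1127 + 2 W\right) 1738 \sqrt{W} = \left(-1958726 + 3476 W\right) \sqrt{W} = \sqrt{W} \left(-1958726 + 3476 W\right)$)
$\frac{1}{p{\left(477 \right)}} = \frac{1}{\sqrt{477} \left(-1958726 + 3476 \cdot 477\right)} = \frac{1}{3 \sqrt{53} \left(-1958726 + 1658052\right)} = \frac{1}{3 \sqrt{53} \left(-300674\right)} = \frac{1}{\left(-902022\right) \sqrt{53}} = - \frac{\sqrt{53}}{47807166}$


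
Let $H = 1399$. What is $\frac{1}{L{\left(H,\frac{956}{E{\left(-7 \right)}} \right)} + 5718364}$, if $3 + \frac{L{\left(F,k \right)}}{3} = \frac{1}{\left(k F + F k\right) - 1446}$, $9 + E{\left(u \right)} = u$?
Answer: $\frac{337253}{1928532378809} \approx 1.7488 \cdot 10^{-7}$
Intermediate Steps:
$E{\left(u \right)} = -9 + u$
$L{\left(F,k \right)} = -9 + \frac{3}{-1446 + 2 F k}$ ($L{\left(F,k \right)} = -9 + \frac{3}{\left(k F + F k\right) - 1446} = -9 + \frac{3}{\left(F k + F k\right) - 1446} = -9 + \frac{3}{2 F k - 1446} = -9 + \frac{3}{-1446 + 2 F k}$)
$\frac{1}{L{\left(H,\frac{956}{E{\left(-7 \right)}} \right)} + 5718364} = \frac{1}{\frac{3 \left(4339 - 8394 \frac{956}{-9 - 7}\right)}{2 \left(-723 + 1399 \frac{956}{-9 - 7}\right)} + 5718364} = \frac{1}{\frac{3 \left(4339 - 8394 \frac{956}{-16}\right)}{2 \left(-723 + 1399 \frac{956}{-16}\right)} + 5718364} = \frac{1}{\frac{3 \left(4339 - 8394 \cdot 956 \left(- \frac{1}{16}\right)\right)}{2 \left(-723 + 1399 \cdot 956 \left(- \frac{1}{16}\right)\right)} + 5718364} = \frac{1}{\frac{3 \left(4339 - 8394 \left(- \frac{239}{4}\right)\right)}{2 \left(-723 + 1399 \left(- \frac{239}{4}\right)\right)} + 5718364} = \frac{1}{\frac{3 \left(4339 + \frac{1003083}{2}\right)}{2 \left(-723 - \frac{334361}{4}\right)} + 5718364} = \frac{1}{\frac{3}{2} \frac{1}{- \frac{337253}{4}} \cdot \frac{1011761}{2} + 5718364} = \frac{1}{\frac{3}{2} \left(- \frac{4}{337253}\right) \frac{1011761}{2} + 5718364} = \frac{1}{- \frac{3035283}{337253} + 5718364} = \frac{1}{\frac{1928532378809}{337253}} = \frac{337253}{1928532378809}$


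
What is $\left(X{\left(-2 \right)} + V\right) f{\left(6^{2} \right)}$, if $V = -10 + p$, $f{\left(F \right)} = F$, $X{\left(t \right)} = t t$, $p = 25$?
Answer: $684$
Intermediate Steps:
$X{\left(t \right)} = t^{2}$
$V = 15$ ($V = -10 + 25 = 15$)
$\left(X{\left(-2 \right)} + V\right) f{\left(6^{2} \right)} = \left(\left(-2\right)^{2} + 15\right) 6^{2} = \left(4 + 15\right) 36 = 19 \cdot 36 = 684$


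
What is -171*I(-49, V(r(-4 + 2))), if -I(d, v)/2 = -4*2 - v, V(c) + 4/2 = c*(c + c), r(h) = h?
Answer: -4788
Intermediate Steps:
V(c) = -2 + 2*c² (V(c) = -2 + c*(c + c) = -2 + c*(2*c) = -2 + 2*c²)
I(d, v) = 16 + 2*v (I(d, v) = -2*(-4*2 - v) = -2*(-8 - v) = 16 + 2*v)
-171*I(-49, V(r(-4 + 2))) = -171*(16 + 2*(-2 + 2*(-4 + 2)²)) = -171*(16 + 2*(-2 + 2*(-2)²)) = -171*(16 + 2*(-2 + 2*4)) = -171*(16 + 2*(-2 + 8)) = -171*(16 + 2*6) = -171*(16 + 12) = -171*28 = -4788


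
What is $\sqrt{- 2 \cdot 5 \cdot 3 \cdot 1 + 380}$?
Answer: $5 \sqrt{14} \approx 18.708$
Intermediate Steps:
$\sqrt{- 2 \cdot 5 \cdot 3 \cdot 1 + 380} = \sqrt{\left(-2\right) 15 \cdot 1 + 380} = \sqrt{\left(-30\right) 1 + 380} = \sqrt{-30 + 380} = \sqrt{350} = 5 \sqrt{14}$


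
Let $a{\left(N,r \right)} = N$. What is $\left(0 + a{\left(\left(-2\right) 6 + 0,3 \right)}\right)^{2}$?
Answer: $144$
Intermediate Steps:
$\left(0 + a{\left(\left(-2\right) 6 + 0,3 \right)}\right)^{2} = \left(0 + \left(\left(-2\right) 6 + 0\right)\right)^{2} = \left(0 + \left(-12 + 0\right)\right)^{2} = \left(0 - 12\right)^{2} = \left(-12\right)^{2} = 144$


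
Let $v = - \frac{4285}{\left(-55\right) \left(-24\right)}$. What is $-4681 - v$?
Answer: $- \frac{1234927}{264} \approx -4677.8$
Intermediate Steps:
$v = - \frac{857}{264}$ ($v = - \frac{4285}{1320} = \left(-4285\right) \frac{1}{1320} = - \frac{857}{264} \approx -3.2462$)
$-4681 - v = -4681 - - \frac{857}{264} = -4681 + \frac{857}{264} = - \frac{1234927}{264}$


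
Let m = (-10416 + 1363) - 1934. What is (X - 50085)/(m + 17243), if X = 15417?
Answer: -8667/1564 ≈ -5.5416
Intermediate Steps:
m = -10987 (m = -9053 - 1934 = -10987)
(X - 50085)/(m + 17243) = (15417 - 50085)/(-10987 + 17243) = -34668/6256 = -34668*1/6256 = -8667/1564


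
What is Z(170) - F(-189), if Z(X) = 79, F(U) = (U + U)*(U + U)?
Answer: -142805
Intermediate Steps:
F(U) = 4*U**2 (F(U) = (2*U)*(2*U) = 4*U**2)
Z(170) - F(-189) = 79 - 4*(-189)**2 = 79 - 4*35721 = 79 - 1*142884 = 79 - 142884 = -142805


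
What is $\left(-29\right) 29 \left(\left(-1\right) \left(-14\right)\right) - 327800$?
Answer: $-339574$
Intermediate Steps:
$\left(-29\right) 29 \left(\left(-1\right) \left(-14\right)\right) - 327800 = \left(-841\right) 14 - 327800 = -11774 - 327800 = -339574$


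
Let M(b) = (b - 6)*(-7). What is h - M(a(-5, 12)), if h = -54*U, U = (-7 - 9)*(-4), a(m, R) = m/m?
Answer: -3491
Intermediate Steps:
a(m, R) = 1
U = 64 (U = -16*(-4) = 64)
M(b) = 42 - 7*b (M(b) = (-6 + b)*(-7) = 42 - 7*b)
h = -3456 (h = -54*64 = -3456)
h - M(a(-5, 12)) = -3456 - (42 - 7*1) = -3456 - (42 - 7) = -3456 - 1*35 = -3456 - 35 = -3491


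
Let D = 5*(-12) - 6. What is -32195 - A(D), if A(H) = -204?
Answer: -31991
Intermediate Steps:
D = -66 (D = -60 - 6 = -66)
-32195 - A(D) = -32195 - 1*(-204) = -32195 + 204 = -31991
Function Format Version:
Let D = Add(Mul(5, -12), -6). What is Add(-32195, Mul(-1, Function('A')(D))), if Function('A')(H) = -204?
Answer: -31991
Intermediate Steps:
D = -66 (D = Add(-60, -6) = -66)
Add(-32195, Mul(-1, Function('A')(D))) = Add(-32195, Mul(-1, -204)) = Add(-32195, 204) = -31991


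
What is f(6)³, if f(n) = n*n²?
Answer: 10077696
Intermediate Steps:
f(n) = n³
f(6)³ = (6³)³ = 216³ = 10077696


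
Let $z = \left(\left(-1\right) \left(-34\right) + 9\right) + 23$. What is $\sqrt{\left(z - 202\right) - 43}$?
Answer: $i \sqrt{179} \approx 13.379 i$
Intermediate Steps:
$z = 66$ ($z = \left(34 + 9\right) + 23 = 43 + 23 = 66$)
$\sqrt{\left(z - 202\right) - 43} = \sqrt{\left(66 - 202\right) - 43} = \sqrt{-136 - 43} = \sqrt{-179} = i \sqrt{179}$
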